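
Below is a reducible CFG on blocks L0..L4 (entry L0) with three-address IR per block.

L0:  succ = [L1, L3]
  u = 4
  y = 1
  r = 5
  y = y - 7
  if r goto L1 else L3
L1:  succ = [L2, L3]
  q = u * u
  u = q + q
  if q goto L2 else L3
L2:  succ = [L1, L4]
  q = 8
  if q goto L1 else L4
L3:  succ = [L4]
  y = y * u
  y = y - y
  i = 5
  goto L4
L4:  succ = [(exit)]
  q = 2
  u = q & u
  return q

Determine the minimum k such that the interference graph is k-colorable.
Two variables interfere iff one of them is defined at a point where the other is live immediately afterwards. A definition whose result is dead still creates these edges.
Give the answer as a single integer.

def/use:
  L0 def {r,u,y} use ∅
  L1 def {q,u} use {u}
  L2 def {q} use ∅
  L3 def {i,y} use {u,y}
  L4 def {q,u} use {u}

Backward fixpoint:
  L0 li=∅ lo={u,y}
  L1 li={u,y} lo={u,y}
  L2 li={u,y} lo={u,y}
  L3 li={u,y} lo={u}
  L4 li={u} lo=∅

Conflict graph:
  i: {u}
  q: {u,y}
  r: {u,y}
  u: {i,q,r,y}
  y: {q,r,u}

Chromatic number:
  clique {q,u,y} ⇒ need ≥ 3
  3-colouring: R0={u}  R1={i,y}  R2={q,r}
  χ = 3

Answer: 3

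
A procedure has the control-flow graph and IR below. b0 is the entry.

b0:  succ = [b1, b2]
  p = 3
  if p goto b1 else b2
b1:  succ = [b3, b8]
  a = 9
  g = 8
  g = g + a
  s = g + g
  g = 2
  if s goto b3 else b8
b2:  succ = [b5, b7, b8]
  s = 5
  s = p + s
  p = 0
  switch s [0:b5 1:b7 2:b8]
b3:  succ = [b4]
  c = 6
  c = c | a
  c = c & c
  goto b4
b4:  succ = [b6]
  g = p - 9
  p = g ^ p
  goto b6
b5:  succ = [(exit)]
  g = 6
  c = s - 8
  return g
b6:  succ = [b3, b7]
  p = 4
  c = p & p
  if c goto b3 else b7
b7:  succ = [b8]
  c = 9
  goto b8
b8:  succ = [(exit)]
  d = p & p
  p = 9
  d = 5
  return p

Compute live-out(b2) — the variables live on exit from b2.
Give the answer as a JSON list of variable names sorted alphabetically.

Per-block:
  b0: {p} / ∅
  b1: {a,g,s} / ∅
  b2: {p,s} / {p}
  b3: {c} / {a}
  b4: {g,p} / {p}
  b5: {c,g} / {s}
  b6: {c,p} / ∅
  b7: {c} / ∅
  b8: {d,p} / {p}

Live sets:
  b0: in=∅ out={p}
  b1: in={p} out={a,p}
  b2: in={p} out={p,s}
  b3: in={a,p} out={a,p}
  b4: in={a,p} out={a}
  b5: in={s} out=∅
  b6: in={a} out={a,p}
  b7: in={p} out={p}
  b8: in={p} out=∅

live-out(b2) = ["p", "s"]

Answer: ["p", "s"]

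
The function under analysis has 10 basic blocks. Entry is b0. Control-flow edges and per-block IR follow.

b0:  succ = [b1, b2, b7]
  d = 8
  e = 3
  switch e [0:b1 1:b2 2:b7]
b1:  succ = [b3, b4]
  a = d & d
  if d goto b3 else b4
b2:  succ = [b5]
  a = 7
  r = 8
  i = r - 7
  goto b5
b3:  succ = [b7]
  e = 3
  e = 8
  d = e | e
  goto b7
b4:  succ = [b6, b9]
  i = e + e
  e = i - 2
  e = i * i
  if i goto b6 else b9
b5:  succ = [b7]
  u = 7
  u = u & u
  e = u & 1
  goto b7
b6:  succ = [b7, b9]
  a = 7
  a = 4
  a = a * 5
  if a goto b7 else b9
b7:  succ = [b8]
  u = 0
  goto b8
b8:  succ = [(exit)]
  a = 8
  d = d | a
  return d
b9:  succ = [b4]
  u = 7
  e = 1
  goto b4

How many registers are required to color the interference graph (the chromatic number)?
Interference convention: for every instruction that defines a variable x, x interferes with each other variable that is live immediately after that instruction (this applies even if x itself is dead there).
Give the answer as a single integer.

Block summaries:
  b0 def {d,e} use ∅
  b1 def {a} use {d}
  b2 def {a,i,r} use ∅
  b3 def {d,e} use ∅
  b4 def {e,i} use {e}
  b5 def {e,u} use ∅
  b6 def {a} use ∅
  b7 def {u} use ∅
  b8 def {a,d} use {d}
  b9 def {e,u} use ∅

Backward fixpoint:
  live b0: ∅→{d,e}
  live b1: {d,e}→{d,e}
  live b2: {d}→{d}
  live b3: ∅→{d}
  live b4: {d,e}→{d}
  live b5: {d}→{d}
  live b6: {d}→{d}
  live b7: {d}→{d}
  live b8: {d}→∅
  live b9: {d}→{d,e}

Interfere edges:
  a: {d,e}
  d: {a,e,i,r,u}
  e: {a,d,i}
  i: {d,e}
  r: {d}
  u: {d}

Registers:
  clique {a,d,e} ⇒ need ≥ 3
  3-colouring: c0={d}  c1={e,r,u}  c2={a,i}
  χ = 3

Answer: 3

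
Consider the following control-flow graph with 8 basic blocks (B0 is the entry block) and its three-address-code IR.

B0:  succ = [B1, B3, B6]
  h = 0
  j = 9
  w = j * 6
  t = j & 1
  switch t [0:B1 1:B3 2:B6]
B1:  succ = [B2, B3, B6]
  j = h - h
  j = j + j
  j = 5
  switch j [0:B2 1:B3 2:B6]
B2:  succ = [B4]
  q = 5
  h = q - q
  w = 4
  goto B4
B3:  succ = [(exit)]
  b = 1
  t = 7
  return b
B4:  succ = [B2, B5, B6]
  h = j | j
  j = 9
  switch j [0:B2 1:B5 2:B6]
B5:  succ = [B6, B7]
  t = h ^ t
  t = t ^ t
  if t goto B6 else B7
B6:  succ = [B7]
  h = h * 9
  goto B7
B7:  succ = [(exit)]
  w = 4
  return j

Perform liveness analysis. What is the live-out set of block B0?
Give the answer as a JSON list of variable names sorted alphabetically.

def/use:
  B0: def={h,j,t,w} ue=∅
  B1: def={j} ue={h}
  B2: def={h,q,w} ue=∅
  B3: def={b,t} ue=∅
  B4: def={h,j} ue={j}
  B5: def={t} ue={h,t}
  B6: def={h} ue={h}
  B7: def={w} ue={j}

Backward fixpoint:
  B0: in=∅ out={h,j,t}
  B1: in={h,t} out={h,j,t}
  B2: in={j,t} out={j,t}
  B3: in=∅ out=∅
  B4: in={j,t} out={h,j,t}
  B5: in={h,j,t} out={h,j}
  B6: in={h,j} out={j}
  B7: in={j} out=∅

live-out(B0) = ["h", "j", "t"]

Answer: ["h", "j", "t"]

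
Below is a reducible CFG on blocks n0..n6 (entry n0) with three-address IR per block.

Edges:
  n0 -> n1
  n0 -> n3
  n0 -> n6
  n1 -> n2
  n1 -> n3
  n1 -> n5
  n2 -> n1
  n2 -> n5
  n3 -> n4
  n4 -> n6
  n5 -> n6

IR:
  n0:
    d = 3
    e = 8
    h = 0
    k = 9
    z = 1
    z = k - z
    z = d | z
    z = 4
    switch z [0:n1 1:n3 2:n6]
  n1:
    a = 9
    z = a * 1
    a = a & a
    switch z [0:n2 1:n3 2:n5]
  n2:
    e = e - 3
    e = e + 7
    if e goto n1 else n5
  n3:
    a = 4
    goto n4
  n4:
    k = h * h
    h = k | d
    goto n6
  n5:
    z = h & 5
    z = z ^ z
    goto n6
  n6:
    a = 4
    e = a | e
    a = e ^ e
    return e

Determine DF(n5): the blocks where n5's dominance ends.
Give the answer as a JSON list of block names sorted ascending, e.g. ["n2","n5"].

idom tree: n1←n0 n2←n1 n3←n0 n4←n3 n5←n1 n6←n0
Dom∩ at merges:
  n1: preds {n0,n2}: {n0} ∩ {n0,n1,n2} = {n0}; idom=n0
  n3: preds {n0,n1}: {n0} ∩ {n0,n1} = {n0}; idom=n0
  n5: preds {n1,n2}: {n0,n1} ∩ {n0,n1,n2} = {n0,n1}; idom=n1
  n6: preds {n0,n4,n5}: {n0} ∩ {n0,n3,n4} ∩ {n0,n1,n5} = {n0}; idom=n0

Frontier:
  join n1 pred n0: · stop@n0
  join n1 pred n2: n2→n1 stop@n0
  join n3 pred n0: · stop@n0
  join n3 pred n1: n1 stop@n0
  join n5 pred n1: · stop@n1
  join n5 pred n2: n2 stop@n1
  join n6 pred n0: · stop@n0
  join n6 pred n4: n4→n3 stop@n0
  join n6 pred n5: n5→n1 stop@n0
  n0 → ∅
  n1 → {n1,n3,n6}
  n2 → {n1,n5}
  n3 → {n6}
  n4 → {n6}
  n5 → {n6}
  n6 → ∅

DF(n5) = ["n6"]

Answer: ["n6"]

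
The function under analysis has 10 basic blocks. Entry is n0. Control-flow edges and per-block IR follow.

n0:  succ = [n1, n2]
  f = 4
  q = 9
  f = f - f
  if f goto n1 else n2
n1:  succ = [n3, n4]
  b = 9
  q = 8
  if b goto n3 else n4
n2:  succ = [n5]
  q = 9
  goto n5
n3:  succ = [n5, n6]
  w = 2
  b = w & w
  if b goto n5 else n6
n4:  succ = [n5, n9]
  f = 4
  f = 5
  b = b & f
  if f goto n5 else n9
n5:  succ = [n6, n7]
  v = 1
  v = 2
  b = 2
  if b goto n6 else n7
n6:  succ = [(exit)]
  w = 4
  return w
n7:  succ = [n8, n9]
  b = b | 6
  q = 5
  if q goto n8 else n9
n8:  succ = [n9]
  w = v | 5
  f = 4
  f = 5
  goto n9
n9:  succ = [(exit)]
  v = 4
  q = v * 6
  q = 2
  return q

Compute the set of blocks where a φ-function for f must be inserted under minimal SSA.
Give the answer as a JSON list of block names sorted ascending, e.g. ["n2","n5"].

Answer: ["n5", "n6", "n9"]

Analysis:
idom tree: n1←n0 n2←n0 n3←n1 n4←n1 n5←n0 n6←n0 n7←n5 n8←n7 n9←n0
Dom∩ at merges:
  n5: preds {n2,n3,n4}: {n0,n2} ∩ {n0,n1,n3} ∩ {n0,n1,n4} = {n0}; idom=n0
  n6: preds {n3,n5}: {n0,n1,n3} ∩ {n0,n5} = {n0}; idom=n0
  n9: preds {n4,n7,n8}: {n0,n1,n4} ∩ {n0,n5,n7} ∩ {n0,n5,n7,n8} = {n0}; idom=n0

DF derivation:
  n5←n2: walk n2 to n0
  n5←n3: walk n3→n1 to n0
  n5←n4: walk n4→n1 to n0
  n6←n3: walk n3→n1 to n0
  n6←n5: walk n5 to n0
  n9←n4: walk n4→n1 to n0
  n9←n7: walk n7→n5 to n0
  n9←n8: walk n8→n7→n5 to n0
  n0 → ∅
  n1 → {n5,n6,n9}
  n2 → {n5}
  n3 → {n5,n6}
  n4 → {n5,n9}
  n5 → {n6,n9}
  n6 → ∅
  n7 → {n9}
  n8 → {n9}
  n9 → ∅

φ for f: defs {n0,n4,n8}
  DF⁺ = {n5,n6,n9}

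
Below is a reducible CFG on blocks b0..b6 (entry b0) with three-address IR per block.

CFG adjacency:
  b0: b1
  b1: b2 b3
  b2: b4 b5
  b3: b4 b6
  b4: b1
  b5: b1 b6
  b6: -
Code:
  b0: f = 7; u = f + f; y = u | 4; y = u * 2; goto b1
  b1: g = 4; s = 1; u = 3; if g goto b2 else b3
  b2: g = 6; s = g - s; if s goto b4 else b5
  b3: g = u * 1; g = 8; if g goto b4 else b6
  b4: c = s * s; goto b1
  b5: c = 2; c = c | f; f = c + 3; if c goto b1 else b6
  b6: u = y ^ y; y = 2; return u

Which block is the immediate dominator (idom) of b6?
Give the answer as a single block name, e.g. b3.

Answer: b1

Analysis:
idom tree: b1←b0 b2←b1 b3←b1 b4←b1 b5←b2 b6←b1
Dom∩ at merges:
  b1: preds {b0,b4,b5}: {b0} ∩ {b0,b1,b4} ∩ {b0,b1,b2,b5} = {b0}; idom=b0
  b4: preds {b2,b3}: {b0,b1,b2} ∩ {b0,b1,b3} = {b0,b1}; idom=b1
  b6: preds {b3,b5}: {b0,b1,b3} ∩ {b0,b1,b2,b5} = {b0,b1}; idom=b1

idom(b6) = b1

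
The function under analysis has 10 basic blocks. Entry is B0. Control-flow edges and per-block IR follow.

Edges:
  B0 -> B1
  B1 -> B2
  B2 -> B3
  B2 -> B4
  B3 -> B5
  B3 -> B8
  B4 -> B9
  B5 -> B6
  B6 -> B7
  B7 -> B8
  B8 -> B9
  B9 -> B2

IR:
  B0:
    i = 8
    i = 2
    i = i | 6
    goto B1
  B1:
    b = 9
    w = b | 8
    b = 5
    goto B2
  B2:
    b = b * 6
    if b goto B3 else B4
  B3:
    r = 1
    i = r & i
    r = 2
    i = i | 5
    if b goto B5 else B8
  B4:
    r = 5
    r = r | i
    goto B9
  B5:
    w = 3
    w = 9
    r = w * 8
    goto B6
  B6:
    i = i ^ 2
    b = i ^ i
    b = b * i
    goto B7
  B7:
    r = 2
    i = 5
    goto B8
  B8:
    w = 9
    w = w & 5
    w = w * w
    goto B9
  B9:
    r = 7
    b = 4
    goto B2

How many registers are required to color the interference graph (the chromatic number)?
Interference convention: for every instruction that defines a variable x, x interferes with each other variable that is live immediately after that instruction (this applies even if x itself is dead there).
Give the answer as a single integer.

Answer: 3

Working:
Block summaries:
  B0 def {i} use ∅
  B1 def {b,w} use ∅
  B2 def {b} use {b}
  B3 def {i,r} use {b,i}
  B4 def {r} use {i}
  B5 def {r,w} use ∅
  B6 def {b,i} use {i}
  B7 def {i,r} use ∅
  B8 def {w} use ∅
  B9 def {b,r} use ∅

Backward fixpoint:
  B0: in=∅ out={i}
  B1: in={i} out={b,i}
  B2: in={b,i} out={b,i}
  B3: in={b,i} out={i}
  B4: in={i} out={i}
  B5: in={i} out={i}
  B6: in={i} out=∅
  B7: in=∅ out={i}
  B8: in={i} out={i}
  B9: in={i} out={b,i}

Interfere edges:
  b: {i,r}
  i: {b,r,w}
  r: {b,i}
  w: {i}

Colouring:
  clique {b,i,r} ⇒ need ≥ 3
  3-colouring: R0={i}  R1={b,w}  R2={r}
  χ = 3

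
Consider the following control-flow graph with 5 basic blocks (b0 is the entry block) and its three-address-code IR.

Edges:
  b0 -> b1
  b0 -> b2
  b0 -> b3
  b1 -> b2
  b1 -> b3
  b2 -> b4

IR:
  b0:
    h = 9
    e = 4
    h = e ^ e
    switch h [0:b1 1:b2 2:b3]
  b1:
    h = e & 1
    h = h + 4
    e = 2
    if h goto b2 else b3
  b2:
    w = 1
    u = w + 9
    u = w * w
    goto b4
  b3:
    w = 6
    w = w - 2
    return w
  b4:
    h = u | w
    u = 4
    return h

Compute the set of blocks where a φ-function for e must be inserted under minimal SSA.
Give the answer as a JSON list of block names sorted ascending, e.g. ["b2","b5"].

Answer: ["b2", "b3"]

Analysis:
idom tree: b1←b0 b2←b0 b3←b0 b4←b2
Dom∩ at merges:
  b2: preds {b0,b1}: {b0} ∩ {b0,b1} = {b0}; idom=b0
  b3: preds {b0,b1}: {b0} ∩ {b0,b1} = {b0}; idom=b0

DF derivation:
  join b2 pred b0: · stop@b0
  join b2 pred b1: b1 stop@b0
  join b3 pred b0: · stop@b0
  join b3 pred b1: b1 stop@b0
  b0: DF=∅
  b1: DF={b2,b3}
  b2: DF=∅
  b3: DF=∅
  b4: DF=∅

φ for e: defs {b0,b1}
  DF⁺ = {b2,b3}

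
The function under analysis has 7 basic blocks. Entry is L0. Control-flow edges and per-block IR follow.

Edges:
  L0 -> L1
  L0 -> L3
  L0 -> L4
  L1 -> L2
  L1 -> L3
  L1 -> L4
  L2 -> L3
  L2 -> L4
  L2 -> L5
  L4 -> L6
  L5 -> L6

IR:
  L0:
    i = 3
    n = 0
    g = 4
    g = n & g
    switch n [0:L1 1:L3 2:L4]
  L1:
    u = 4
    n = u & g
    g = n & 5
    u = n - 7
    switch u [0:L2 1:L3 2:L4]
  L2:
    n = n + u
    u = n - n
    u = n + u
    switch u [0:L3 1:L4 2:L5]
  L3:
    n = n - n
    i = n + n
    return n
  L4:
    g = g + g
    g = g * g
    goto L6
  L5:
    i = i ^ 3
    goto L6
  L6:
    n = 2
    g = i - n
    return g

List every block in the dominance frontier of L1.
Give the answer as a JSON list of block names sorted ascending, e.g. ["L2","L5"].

Answer: ["L3", "L4", "L6"]

Analysis:
idom tree: L1←L0 L2←L1 L3←L0 L4←L0 L5←L2 L6←L0
Dom∩ at merges:
  L3: preds {L0,L1,L2}: {L0} ∩ {L0,L1} ∩ {L0,L1,L2} = {L0}; idom=L0
  L4: preds {L0,L1,L2}: {L0} ∩ {L0,L1} ∩ {L0,L1,L2} = {L0}; idom=L0
  L6: preds {L4,L5}: {L0,L4} ∩ {L0,L1,L2,L5} = {L0}; idom=L0

DF derivation:
  join L3 pred L0: · stop@L0
  join L3 pred L1: L1 stop@L0
  join L3 pred L2: L2→L1 stop@L0
  join L4 pred L0: · stop@L0
  join L4 pred L1: L1 stop@L0
  join L4 pred L2: L2→L1 stop@L0
  join L6 pred L4: L4 stop@L0
  join L6 pred L5: L5→L2→L1 stop@L0
  DF(L0)=∅
  DF(L1)={L3,L4,L6}
  DF(L2)={L3,L4,L6}
  DF(L3)=∅
  DF(L4)={L6}
  DF(L5)={L6}
  DF(L6)=∅

DF(L1) = ["L3", "L4", "L6"]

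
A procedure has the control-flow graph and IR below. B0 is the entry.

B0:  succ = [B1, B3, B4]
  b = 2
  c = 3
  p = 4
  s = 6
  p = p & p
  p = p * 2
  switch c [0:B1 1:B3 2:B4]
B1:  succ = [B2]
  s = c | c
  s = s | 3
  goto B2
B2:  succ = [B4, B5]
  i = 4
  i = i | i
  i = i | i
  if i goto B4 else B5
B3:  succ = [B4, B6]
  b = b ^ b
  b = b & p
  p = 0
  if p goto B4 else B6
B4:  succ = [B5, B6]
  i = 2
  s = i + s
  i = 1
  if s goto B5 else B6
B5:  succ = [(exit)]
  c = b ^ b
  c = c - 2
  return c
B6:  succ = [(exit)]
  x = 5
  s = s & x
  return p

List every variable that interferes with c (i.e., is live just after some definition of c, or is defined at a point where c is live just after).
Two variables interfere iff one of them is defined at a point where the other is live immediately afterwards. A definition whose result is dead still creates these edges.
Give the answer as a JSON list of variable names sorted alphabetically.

Answer: ["b", "p", "s"]

Analysis:
def/use:
  B0 def {b,c,p,s} use ∅
  B1 def {s} use {c}
  B2 def {i} use ∅
  B3 def {b,p} use {b,p}
  B4 def {i,s} use {s}
  B5 def {c} use {b}
  B6 def {s,x} use {p,s}

Liveness:
  B0 li=∅ lo={b,c,p,s}
  B1 li={b,c,p} lo={b,p,s}
  B2 li={b,p,s} lo={b,p,s}
  B3 li={b,p,s} lo={b,p,s}
  B4 li={b,p,s} lo={b,p,s}
  B5 li={b} lo=∅
  B6 li={p,s} lo=∅

Interference:
  b — {c,i,p,s}
  c — {b,p,s}
  i — {b,p,s}
  p — {b,c,i,s,x}
  s — {b,c,i,p,x}
  x — {p,s}

N(c) = ["b", "p", "s"]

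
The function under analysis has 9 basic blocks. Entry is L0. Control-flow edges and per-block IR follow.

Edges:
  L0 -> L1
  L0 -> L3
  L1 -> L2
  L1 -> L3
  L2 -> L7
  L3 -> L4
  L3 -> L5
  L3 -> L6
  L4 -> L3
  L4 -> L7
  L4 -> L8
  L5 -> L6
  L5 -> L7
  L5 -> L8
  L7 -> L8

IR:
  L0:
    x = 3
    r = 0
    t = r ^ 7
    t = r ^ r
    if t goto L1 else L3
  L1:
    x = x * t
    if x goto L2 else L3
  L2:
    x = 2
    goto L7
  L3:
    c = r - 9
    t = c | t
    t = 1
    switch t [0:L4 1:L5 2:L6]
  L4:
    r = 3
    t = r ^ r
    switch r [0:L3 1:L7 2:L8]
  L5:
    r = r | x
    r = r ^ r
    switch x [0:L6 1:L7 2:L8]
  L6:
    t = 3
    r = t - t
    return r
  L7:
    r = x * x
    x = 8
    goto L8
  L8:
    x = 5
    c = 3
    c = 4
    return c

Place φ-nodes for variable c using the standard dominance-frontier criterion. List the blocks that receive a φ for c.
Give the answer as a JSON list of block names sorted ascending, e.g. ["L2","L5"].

idom tree: L1←L0 L2←L1 L3←L0 L4←L3 L5←L3 L6←L3 L7←L0 L8←L0
Join-block Dom:
  L3: preds {L0,L1,L4}: {L0} ∩ {L0,L1} ∩ {L0,L3,L4} = {L0}; idom=L0
  L6: preds {L3,L5}: {L0,L3} ∩ {L0,L3,L5} = {L0,L3}; idom=L3
  L7: preds {L2,L4,L5}: {L0,L1,L2} ∩ {L0,L3,L4} ∩ {L0,L3,L5} = {L0}; idom=L0
  L8: preds {L4,L5,L7}: {L0,L3,L4} ∩ {L0,L3,L5} ∩ {L0,L7} = {L0}; idom=L0

DF derivation:
  L3←L0: walk · to L0
  L3←L1: walk L1 to L0
  L3←L4: walk L4→L3 to L0
  L6←L3: walk · to L3
  L6←L5: walk L5 to L3
  L7←L2: walk L2→L1 to L0
  L7←L4: walk L4→L3 to L0
  L7←L5: walk L5→L3 to L0
  L8←L4: walk L4→L3 to L0
  L8←L5: walk L5→L3 to L0
  L8←L7: walk L7 to L0
  DF(L0)=∅
  DF(L1)={L3,L7}
  DF(L2)={L7}
  DF(L3)={L3,L7,L8}
  DF(L4)={L3,L7,L8}
  DF(L5)={L6,L7,L8}
  DF(L6)=∅
  DF(L7)={L8}
  DF(L8)=∅

φ for c: defs {L3,L8}
  DF⁺ = {L3,L7,L8}

Answer: ["L3", "L7", "L8"]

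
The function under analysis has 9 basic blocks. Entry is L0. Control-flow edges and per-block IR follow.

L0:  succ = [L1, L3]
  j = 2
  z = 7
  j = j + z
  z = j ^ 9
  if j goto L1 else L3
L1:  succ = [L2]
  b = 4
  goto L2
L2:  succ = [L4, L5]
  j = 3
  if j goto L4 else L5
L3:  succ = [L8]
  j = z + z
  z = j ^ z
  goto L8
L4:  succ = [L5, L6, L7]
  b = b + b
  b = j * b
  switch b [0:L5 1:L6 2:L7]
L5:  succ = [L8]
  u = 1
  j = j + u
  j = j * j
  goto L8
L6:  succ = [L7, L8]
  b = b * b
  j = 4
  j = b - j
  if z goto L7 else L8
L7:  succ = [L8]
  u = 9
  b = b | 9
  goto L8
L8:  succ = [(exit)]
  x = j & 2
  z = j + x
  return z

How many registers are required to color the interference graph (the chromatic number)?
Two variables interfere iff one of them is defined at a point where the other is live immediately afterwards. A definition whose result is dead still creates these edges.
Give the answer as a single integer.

Answer: 3

Analysis:
def/use:
  L0: def={j,z} ue=∅
  L1: def={b} ue=∅
  L2: def={j} ue=∅
  L3: def={j,z} ue={z}
  L4: def={b} ue={b,j}
  L5: def={j,u} ue={j}
  L6: def={b,j} ue={b,z}
  L7: def={b,u} ue={b}
  L8: def={x,z} ue={j}

Liveness:
  L0: in=∅ out={z}
  L1: in={z} out={b,z}
  L2: in={b,z} out={b,j,z}
  L3: in={z} out={j}
  L4: in={b,j,z} out={b,j,z}
  L5: in={j} out={j}
  L6: in={b,z} out={b,j}
  L7: in={b,j} out={j}
  L8: in={j} out=∅

Interference:
  b — {j,u,z}
  j — {b,u,x,z}
  u — {b,j}
  x — {j}
  z — {b,j}

Colouring:
  lower bound: {b,j,u} mutually conflict ⇒ χ ≥ 3
  3-colouring: R0={j}  R1={b,x}  R2={u,z}
  χ = 3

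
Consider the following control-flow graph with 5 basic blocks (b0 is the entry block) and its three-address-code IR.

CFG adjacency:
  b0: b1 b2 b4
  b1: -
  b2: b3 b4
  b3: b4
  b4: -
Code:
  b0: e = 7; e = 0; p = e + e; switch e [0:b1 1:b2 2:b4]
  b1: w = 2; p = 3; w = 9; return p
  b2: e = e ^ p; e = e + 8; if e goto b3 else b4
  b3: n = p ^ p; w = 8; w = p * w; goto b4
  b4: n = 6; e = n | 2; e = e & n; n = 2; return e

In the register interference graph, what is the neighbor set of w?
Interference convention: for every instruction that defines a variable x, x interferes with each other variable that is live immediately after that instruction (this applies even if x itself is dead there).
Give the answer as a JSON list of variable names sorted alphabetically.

Answer: ["p"]

Derivation:
Per-block:
  b0 def {e,p} use ∅
  b1 def {p,w} use ∅
  b2 def {e} use {e,p}
  b3 def {n,w} use {p}
  b4 def {e,n} use ∅

Live sets:
  b0: in=∅ out={e,p}
  b1: in=∅ out=∅
  b2: in={e,p} out={p}
  b3: in={p} out=∅
  b4: in=∅ out=∅

Interfere edges:
  e — {n,p}
  n — {e,p}
  p — {e,n,w}
  w — {p}

N(w) = ["p"]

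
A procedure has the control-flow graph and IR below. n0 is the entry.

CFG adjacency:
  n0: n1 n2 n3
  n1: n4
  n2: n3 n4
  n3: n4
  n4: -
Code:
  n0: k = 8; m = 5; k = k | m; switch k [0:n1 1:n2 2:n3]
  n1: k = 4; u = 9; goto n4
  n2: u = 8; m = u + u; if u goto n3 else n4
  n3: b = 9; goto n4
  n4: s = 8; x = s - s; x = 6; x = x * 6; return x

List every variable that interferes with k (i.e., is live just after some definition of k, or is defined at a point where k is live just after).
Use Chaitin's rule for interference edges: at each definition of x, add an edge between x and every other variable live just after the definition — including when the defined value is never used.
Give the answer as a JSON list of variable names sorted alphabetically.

Answer: ["m"]

Working:
Per-block:
  n0 def {k,m} use ∅
  n1 def {k,u} use ∅
  n2 def {m,u} use ∅
  n3 def {b} use ∅
  n4 def {s,x} use ∅

Live sets:
  live n0: ∅→∅
  live n1: ∅→∅
  live n2: ∅→∅
  live n3: ∅→∅
  live n4: ∅→∅

Conflict graph:
  b↔∅
  k↔{m}
  m↔{k,u}
  s↔∅
  u↔{m}
  x↔∅

N(k) = ["m"]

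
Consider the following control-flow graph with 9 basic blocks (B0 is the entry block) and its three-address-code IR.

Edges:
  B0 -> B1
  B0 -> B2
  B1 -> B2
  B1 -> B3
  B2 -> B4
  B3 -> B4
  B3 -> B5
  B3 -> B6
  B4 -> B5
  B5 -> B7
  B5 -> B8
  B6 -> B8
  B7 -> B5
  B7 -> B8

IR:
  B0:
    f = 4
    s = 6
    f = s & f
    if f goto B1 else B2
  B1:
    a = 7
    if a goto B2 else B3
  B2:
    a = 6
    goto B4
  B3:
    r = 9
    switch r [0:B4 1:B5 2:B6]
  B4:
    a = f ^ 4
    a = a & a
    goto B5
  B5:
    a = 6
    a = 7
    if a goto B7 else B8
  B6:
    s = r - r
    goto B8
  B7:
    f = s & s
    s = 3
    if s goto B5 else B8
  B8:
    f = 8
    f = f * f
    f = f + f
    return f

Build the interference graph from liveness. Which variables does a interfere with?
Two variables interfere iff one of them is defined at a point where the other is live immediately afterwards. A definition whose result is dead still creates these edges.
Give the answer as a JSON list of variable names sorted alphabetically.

Block summaries:
  B0: {f,s} / ∅
  B1: {a} / ∅
  B2: {a} / ∅
  B3: {r} / ∅
  B4: {a} / {f}
  B5: {a} / ∅
  B6: {s} / {r}
  B7: {f,s} / {s}
  B8: {f} / ∅

Live sets:
  B0 li=∅ lo={f,s}
  B1 li={f,s} lo={f,s}
  B2 li={f,s} lo={f,s}
  B3 li={f,s} lo={f,r,s}
  B4 li={f,s} lo={s}
  B5 li={s} lo={s}
  B6 li={r} lo=∅
  B7 li={s} lo={s}
  B8 li=∅ lo=∅

Interference:
  a↔{f,s}
  f↔{a,r,s}
  r↔{f,s}
  s↔{a,f,r}

N(a) = ["f", "s"]

Answer: ["f", "s"]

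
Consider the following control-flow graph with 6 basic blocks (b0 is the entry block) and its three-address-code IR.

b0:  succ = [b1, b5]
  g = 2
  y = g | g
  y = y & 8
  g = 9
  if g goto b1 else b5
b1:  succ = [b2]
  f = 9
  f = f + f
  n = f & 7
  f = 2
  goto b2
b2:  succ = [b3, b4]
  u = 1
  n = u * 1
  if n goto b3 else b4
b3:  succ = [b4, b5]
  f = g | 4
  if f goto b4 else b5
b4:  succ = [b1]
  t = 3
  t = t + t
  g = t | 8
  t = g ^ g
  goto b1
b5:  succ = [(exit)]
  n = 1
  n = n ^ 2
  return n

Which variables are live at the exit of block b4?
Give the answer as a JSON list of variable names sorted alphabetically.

Block summaries:
  b0 def {g,y} use ∅
  b1 def {f,n} use ∅
  b2 def {n,u} use ∅
  b3 def {f} use {g}
  b4 def {g,t} use ∅
  b5 def {n} use ∅

Backward fixpoint:
  live b0: ∅→{g}
  live b1: {g}→{g}
  live b2: {g}→{g}
  live b3: {g}→∅
  live b4: ∅→{g}
  live b5: ∅→∅

live-out(b4) = ["g"]

Answer: ["g"]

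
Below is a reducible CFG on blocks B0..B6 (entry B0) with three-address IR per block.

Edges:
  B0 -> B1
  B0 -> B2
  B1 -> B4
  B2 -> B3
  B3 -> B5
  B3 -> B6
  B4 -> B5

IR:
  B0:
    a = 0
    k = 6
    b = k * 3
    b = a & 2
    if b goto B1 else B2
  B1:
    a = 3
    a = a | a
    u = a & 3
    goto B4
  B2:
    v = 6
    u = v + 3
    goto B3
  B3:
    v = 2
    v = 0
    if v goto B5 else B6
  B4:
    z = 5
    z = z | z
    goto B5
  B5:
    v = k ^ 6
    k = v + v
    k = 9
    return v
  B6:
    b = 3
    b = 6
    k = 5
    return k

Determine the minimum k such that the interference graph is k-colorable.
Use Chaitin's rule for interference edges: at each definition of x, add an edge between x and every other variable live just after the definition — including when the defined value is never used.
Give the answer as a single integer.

Answer: 3

Working:
Per-block:
  B0: {a,b,k} / ∅
  B1: {a,u} / ∅
  B2: {u,v} / ∅
  B3: {v} / ∅
  B4: {z} / ∅
  B5: {k,v} / {k}
  B6: {b,k} / ∅

Live sets:
  B0 li=∅ lo={k}
  B1 li={k} lo={k}
  B2 li={k} lo={k}
  B3 li={k} lo={k}
  B4 li={k} lo={k}
  B5 li={k} lo=∅
  B6 li=∅ lo=∅

Interfere edges:
  a — {b,k}
  b — {a,k}
  k — {a,b,u,v,z}
  u — {k}
  v — {k}
  z — {k}

Colouring:
  clique {a,b,k} ⇒ need ≥ 3
  assign a→r1 b→r2 k→r0 u→r1 v→r1 z→r1 — no edge inside a register ⇒ χ ≤ 3
  χ = 3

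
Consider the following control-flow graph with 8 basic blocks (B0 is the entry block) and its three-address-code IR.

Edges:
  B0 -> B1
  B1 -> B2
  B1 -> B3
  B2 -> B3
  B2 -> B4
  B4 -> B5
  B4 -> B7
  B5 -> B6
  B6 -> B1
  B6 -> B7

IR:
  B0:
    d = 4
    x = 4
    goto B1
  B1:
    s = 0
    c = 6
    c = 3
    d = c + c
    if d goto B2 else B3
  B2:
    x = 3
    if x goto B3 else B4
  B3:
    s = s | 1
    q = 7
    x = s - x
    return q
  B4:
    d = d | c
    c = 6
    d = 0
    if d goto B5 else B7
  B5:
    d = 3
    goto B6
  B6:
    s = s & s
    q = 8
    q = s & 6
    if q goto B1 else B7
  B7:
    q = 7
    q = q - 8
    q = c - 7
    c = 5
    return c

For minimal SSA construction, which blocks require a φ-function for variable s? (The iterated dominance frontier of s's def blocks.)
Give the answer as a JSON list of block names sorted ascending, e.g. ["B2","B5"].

idom tree: B1←B0 B2←B1 B3←B1 B4←B2 B5←B4 B6←B5 B7←B4
Join-block Dom:
  B1: preds {B0,B6}: {B0} ∩ {B0,B1,B2,B4,B5,B6} = {B0}; idom=B0
  B3: preds {B1,B2}: {B0,B1} ∩ {B0,B1,B2} = {B0,B1}; idom=B1
  B7: preds {B4,B6}: {B0,B1,B2,B4} ∩ {B0,B1,B2,B4,B5,B6} = {B0,B1,B2,B4}; idom=B4

Frontier:
  B1←B0: walk · to B0
  B1←B6: walk B6→B5→B4→B2→B1 to B0
  B3←B1: walk · to B1
  B3←B2: walk B2 to B1
  B7←B4: walk · to B4
  B7←B6: walk B6→B5 to B4
  B0 → ∅
  B1 → {B1}
  B2 → {B1,B3}
  B3 → ∅
  B4 → {B1}
  B5 → {B1,B7}
  B6 → {B1,B7}
  B7 → ∅

φ for s: defs {B1,B3,B6}
  DF⁺ = {B1,B7}

Answer: ["B1", "B7"]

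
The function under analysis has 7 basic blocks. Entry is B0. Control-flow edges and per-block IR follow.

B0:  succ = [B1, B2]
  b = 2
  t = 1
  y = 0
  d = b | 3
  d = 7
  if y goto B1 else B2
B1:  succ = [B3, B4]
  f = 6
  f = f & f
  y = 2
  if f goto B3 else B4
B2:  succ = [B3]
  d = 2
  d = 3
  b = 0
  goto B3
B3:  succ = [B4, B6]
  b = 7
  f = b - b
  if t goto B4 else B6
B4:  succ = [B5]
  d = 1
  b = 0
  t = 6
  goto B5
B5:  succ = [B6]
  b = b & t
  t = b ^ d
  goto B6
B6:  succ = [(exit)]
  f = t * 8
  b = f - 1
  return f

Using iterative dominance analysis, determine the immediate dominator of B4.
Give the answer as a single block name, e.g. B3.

Answer: B0

Derivation:
idom tree: B1←B0 B2←B0 B3←B0 B4←B0 B5←B4 B6←B0
Dom at joins:
  B3: preds {B1,B2}: {B0,B1} ∩ {B0,B2} = {B0}; idom=B0
  B4: preds {B1,B3}: {B0,B1} ∩ {B0,B3} = {B0}; idom=B0
  B6: preds {B3,B5}: {B0,B3} ∩ {B0,B4,B5} = {B0}; idom=B0

idom(B4) = B0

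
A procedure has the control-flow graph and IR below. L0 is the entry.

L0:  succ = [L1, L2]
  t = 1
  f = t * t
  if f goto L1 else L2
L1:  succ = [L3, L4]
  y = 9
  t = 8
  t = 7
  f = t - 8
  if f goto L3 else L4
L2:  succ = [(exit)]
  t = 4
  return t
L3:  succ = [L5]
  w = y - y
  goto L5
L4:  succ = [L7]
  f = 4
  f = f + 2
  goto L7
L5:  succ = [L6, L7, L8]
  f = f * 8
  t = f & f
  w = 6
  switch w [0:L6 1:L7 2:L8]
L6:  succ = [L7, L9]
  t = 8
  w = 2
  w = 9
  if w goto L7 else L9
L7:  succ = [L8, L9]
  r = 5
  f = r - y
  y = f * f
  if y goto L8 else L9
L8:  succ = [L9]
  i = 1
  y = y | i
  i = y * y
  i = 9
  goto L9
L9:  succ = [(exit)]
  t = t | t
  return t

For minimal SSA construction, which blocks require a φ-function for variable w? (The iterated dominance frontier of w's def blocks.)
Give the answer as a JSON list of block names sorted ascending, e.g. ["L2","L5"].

Answer: ["L7", "L8", "L9"]

Working:
idom tree: L1←L0 L2←L0 L3←L1 L4←L1 L5←L3 L6←L5 L7←L1 L8←L1 L9←L1
Join-block Dom:
  L7: preds {L4,L5,L6}: {L0,L1,L4} ∩ {L0,L1,L3,L5} ∩ {L0,L1,L3,L5,L6} = {L0,L1}; idom=L1
  L8: preds {L5,L7}: {L0,L1,L3,L5} ∩ {L0,L1,L7} = {L0,L1}; idom=L1
  L9: preds {L6,L7,L8}: {L0,L1,L3,L5,L6} ∩ {L0,L1,L7} ∩ {L0,L1,L8} = {L0,L1}; idom=L1

DF walk-up:
  join L7 pred L4: L4 stop@L1
  join L7 pred L5: L5→L3 stop@L1
  join L7 pred L6: L6→L5→L3 stop@L1
  join L8 pred L5: L5→L3 stop@L1
  join L8 pred L7: L7 stop@L1
  join L9 pred L6: L6→L5→L3 stop@L1
  join L9 pred L7: L7 stop@L1
  join L9 pred L8: L8 stop@L1
  L0: DF=∅
  L1: DF=∅
  L2: DF=∅
  L3: DF={L7,L8,L9}
  L4: DF={L7}
  L5: DF={L7,L8,L9}
  L6: DF={L7,L9}
  L7: DF={L8,L9}
  L8: DF={L9}
  L9: DF=∅

φ for w: defs {L3,L5,L6}
  DF⁺ = {L7,L8,L9}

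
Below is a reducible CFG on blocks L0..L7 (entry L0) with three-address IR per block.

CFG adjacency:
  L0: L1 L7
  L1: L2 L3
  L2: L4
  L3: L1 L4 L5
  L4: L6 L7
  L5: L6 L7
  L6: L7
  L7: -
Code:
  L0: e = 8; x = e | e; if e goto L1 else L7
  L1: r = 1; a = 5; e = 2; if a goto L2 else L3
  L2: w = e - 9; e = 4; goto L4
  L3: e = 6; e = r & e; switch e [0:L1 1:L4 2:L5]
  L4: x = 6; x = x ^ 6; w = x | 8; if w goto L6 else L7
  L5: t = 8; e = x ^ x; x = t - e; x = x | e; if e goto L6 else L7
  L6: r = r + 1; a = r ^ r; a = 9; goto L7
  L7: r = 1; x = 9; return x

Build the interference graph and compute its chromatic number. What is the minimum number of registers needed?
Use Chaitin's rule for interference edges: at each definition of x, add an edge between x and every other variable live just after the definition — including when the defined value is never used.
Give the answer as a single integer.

Answer: 4

Working:
Block summaries:
  L0: def={e,x} ue=∅
  L1: def={a,e,r} ue=∅
  L2: def={e,w} ue={e}
  L3: def={e} ue={r}
  L4: def={w,x} ue=∅
  L5: def={e,t,x} ue={x}
  L6: def={a,r} ue={r}
  L7: def={r,x} ue=∅

Live sets:
  L0: in=∅ out={x}
  L1: in={x} out={e,r,x}
  L2: in={e,r} out={r}
  L3: in={r,x} out={r,x}
  L4: in={r} out={r}
  L5: in={r,x} out={r}
  L6: in={r} out=∅
  L7: in=∅ out=∅

Conflict graph:
  a: {e,r,x}
  e: {a,r,t,x}
  r: {a,e,t,w,x}
  t: {e,r,x}
  w: {r}
  x: {a,e,r,t}

Registers:
  lower bound: {a,e,r,x} mutually conflict ⇒ χ ≥ 4
  4-colouring: c0={r}  c1={e,w}  c2={x}  c3={a,t}
  χ = 4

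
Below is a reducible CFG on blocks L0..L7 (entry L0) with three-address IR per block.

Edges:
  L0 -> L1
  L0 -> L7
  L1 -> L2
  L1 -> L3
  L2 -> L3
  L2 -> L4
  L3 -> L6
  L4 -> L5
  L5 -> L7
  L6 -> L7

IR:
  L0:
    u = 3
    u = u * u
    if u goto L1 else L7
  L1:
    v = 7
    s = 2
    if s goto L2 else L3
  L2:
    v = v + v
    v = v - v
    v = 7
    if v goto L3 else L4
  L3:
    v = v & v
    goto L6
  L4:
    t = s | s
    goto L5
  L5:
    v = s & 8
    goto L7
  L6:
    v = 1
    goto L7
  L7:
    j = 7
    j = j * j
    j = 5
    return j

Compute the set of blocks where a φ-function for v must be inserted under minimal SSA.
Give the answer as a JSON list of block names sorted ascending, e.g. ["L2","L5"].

idom tree: L1←L0 L2←L1 L3←L1 L4←L2 L5←L4 L6←L3 L7←L0
Dom at joins:
  L3: preds {L1,L2}: {L0,L1} ∩ {L0,L1,L2} = {L0,L1}; idom=L1
  L7: preds {L0,L5,L6}: {L0} ∩ {L0,L1,L2,L4,L5} ∩ {L0,L1,L3,L6} = {L0}; idom=L0

Frontier:
  join L3 pred L1: · stop@L1
  join L3 pred L2: L2 stop@L1
  join L7 pred L0: · stop@L0
  join L7 pred L5: L5→L4→L2→L1 stop@L0
  join L7 pred L6: L6→L3→L1 stop@L0
  L0 → ∅
  L1 → {L7}
  L2 → {L3,L7}
  L3 → {L7}
  L4 → {L7}
  L5 → {L7}
  L6 → {L7}
  L7 → ∅

φ for v: defs {L1,L2,L3,L5,L6}
  DF⁺ = {L3,L7}

Answer: ["L3", "L7"]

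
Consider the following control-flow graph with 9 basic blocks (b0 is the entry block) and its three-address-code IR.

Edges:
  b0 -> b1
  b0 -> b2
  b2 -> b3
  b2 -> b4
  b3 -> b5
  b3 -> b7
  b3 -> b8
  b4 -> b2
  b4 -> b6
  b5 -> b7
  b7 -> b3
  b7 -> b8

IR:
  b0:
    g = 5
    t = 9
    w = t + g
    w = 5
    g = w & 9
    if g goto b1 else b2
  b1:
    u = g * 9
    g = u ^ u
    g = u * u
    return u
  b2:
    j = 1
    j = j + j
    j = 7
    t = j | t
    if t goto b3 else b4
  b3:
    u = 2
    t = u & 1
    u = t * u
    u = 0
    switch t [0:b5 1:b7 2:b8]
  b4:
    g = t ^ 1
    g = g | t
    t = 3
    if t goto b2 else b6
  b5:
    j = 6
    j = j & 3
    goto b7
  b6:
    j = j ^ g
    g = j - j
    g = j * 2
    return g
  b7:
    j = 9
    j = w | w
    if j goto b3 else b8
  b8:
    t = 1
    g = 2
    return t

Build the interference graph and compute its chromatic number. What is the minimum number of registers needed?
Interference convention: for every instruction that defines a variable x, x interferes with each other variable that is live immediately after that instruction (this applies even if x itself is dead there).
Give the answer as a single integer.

def/use:
  b0: def={g,t,w} ue=∅
  b1: def={g,u} ue={g}
  b2: def={j,t} ue={t}
  b3: def={t,u} ue=∅
  b4: def={g,t} ue={t}
  b5: def={j} ue=∅
  b6: def={g,j} ue={g,j}
  b7: def={j} ue={w}
  b8: def={g,t} ue=∅

Backward fixpoint:
  live b0: ∅→{g,t,w}
  live b1: {g}→∅
  live b2: {t,w}→{j,t,w}
  live b3: {w}→{w}
  live b4: {j,t,w}→{g,j,t,w}
  live b5: {w}→{w}
  live b6: {g,j}→∅
  live b7: {w}→{w}
  live b8: ∅→∅

Interfere edges:
  g↔{j,t,u,w}
  j↔{g,t,w}
  t↔{g,j,u,w}
  u↔{g,t,w}
  w↔{g,j,t,u}

Chromatic number:
  clique {g,j,t,w} ⇒ need ≥ 4
  assign g→c0 j→c3 t→c1 u→c3 w→c2 — no edge inside a register ⇒ χ ≤ 4
  χ = 4

Answer: 4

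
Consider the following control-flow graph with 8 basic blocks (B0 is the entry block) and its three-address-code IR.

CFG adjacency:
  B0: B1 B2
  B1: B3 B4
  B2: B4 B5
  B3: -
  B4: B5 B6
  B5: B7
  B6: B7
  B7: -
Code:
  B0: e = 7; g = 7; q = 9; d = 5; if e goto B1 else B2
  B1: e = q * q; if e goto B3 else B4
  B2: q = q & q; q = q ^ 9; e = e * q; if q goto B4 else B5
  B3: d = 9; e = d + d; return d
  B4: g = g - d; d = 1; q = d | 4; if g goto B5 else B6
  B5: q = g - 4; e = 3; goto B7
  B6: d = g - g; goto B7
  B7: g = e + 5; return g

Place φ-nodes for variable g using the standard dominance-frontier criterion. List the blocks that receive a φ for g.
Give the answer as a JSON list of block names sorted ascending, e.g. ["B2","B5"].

idom tree: B1←B0 B2←B0 B3←B1 B4←B0 B5←B0 B6←B4 B7←B0
Dom∩ at merges:
  B4: preds {B1,B2}: {B0,B1} ∩ {B0,B2} = {B0}; idom=B0
  B5: preds {B2,B4}: {B0,B2} ∩ {B0,B4} = {B0}; idom=B0
  B7: preds {B5,B6}: {B0,B5} ∩ {B0,B4,B6} = {B0}; idom=B0

DF walk-up:
  B4←B1: walk B1 to B0
  B4←B2: walk B2 to B0
  B5←B2: walk B2 to B0
  B5←B4: walk B4 to B0
  B7←B5: walk B5 to B0
  B7←B6: walk B6→B4 to B0
  B0 → ∅
  B1 → {B4}
  B2 → {B4,B5}
  B3 → ∅
  B4 → {B5,B7}
  B5 → {B7}
  B6 → {B7}
  B7 → ∅

φ for g: defs {B0,B4,B7}
  DF⁺ = {B5,B7}

Answer: ["B5", "B7"]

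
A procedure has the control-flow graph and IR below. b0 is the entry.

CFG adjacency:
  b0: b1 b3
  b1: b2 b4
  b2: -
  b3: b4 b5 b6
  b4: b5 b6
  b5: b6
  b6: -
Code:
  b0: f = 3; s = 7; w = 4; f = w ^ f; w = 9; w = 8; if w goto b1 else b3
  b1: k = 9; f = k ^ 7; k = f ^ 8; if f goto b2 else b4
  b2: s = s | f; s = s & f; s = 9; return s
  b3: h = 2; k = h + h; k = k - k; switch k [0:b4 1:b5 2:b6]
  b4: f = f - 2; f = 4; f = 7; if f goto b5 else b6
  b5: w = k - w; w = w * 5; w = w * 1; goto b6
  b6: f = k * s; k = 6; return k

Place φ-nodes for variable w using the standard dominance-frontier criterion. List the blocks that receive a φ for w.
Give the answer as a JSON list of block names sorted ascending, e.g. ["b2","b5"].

idom tree: b1←b0 b2←b1 b3←b0 b4←b0 b5←b0 b6←b0
Join-block Dom:
  b4: preds {b1,b3}: {b0,b1} ∩ {b0,b3} = {b0}; idom=b0
  b5: preds {b3,b4}: {b0,b3} ∩ {b0,b4} = {b0}; idom=b0
  b6: preds {b3,b4,b5}: {b0,b3} ∩ {b0,b4} ∩ {b0,b5} = {b0}; idom=b0

DF walk-up:
  join b4 pred b1: b1 stop@b0
  join b4 pred b3: b3 stop@b0
  join b5 pred b3: b3 stop@b0
  join b5 pred b4: b4 stop@b0
  join b6 pred b3: b3 stop@b0
  join b6 pred b4: b4 stop@b0
  join b6 pred b5: b5 stop@b0
  DF(b0)=∅
  DF(b1)={b4}
  DF(b2)=∅
  DF(b3)={b4,b5,b6}
  DF(b4)={b5,b6}
  DF(b5)={b6}
  DF(b6)=∅

φ for w: defs {b0,b5}
  DF⁺ = {b6}

Answer: ["b6"]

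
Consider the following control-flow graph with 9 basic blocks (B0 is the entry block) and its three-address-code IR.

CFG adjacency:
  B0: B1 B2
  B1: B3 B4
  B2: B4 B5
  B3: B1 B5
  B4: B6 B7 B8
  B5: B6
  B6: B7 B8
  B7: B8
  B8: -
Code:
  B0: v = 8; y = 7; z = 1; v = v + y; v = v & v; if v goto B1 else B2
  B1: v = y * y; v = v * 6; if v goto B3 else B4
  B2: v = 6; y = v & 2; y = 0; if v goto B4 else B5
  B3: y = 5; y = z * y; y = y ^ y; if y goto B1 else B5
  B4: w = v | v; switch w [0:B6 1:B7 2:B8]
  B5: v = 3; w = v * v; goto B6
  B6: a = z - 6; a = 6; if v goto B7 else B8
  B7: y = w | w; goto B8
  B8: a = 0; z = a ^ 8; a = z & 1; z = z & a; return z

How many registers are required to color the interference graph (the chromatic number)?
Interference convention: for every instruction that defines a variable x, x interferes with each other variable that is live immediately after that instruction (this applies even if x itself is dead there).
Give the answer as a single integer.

Answer: 4

Analysis:
Block summaries:
  B0: def={v,y,z} ue=∅
  B1: def={v} ue={y}
  B2: def={v,y} ue=∅
  B3: def={y} ue={z}
  B4: def={w} ue={v}
  B5: def={v,w} ue=∅
  B6: def={a} ue={v,z}
  B7: def={y} ue={w}
  B8: def={a,z} ue=∅

Live sets:
  live B0: ∅→{y,z}
  live B1: {y,z}→{v,z}
  live B2: {z}→{v,z}
  live B3: {z}→{y,z}
  live B4: {v,z}→{v,w,z}
  live B5: {z}→{v,w,z}
  live B6: {v,w,z}→{w}
  live B7: {w}→∅
  live B8: ∅→∅

Conflict graph:
  a: {v,w,z}
  v: {a,w,y,z}
  w: {a,v,z}
  y: {v,z}
  z: {a,v,w,y}

Chromatic number:
  lower bound: {a,v,w,z} mutually conflict ⇒ χ ≥ 4
  4-colouring: c0={v}  c1={z}  c2={a,y}  c3={w}
  χ = 4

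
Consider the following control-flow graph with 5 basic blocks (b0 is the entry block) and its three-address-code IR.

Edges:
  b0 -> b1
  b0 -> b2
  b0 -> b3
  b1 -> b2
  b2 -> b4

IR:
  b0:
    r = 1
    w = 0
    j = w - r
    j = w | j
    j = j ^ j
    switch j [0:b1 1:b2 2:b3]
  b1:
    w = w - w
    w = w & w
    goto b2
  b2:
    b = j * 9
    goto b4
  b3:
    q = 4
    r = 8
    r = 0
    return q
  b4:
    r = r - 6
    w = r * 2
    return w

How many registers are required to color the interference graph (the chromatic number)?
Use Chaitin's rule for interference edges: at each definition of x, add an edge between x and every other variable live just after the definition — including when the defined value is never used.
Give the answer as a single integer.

def/use:
  b0 def {j,r,w} use ∅
  b1 def {w} use {w}
  b2 def {b} use {j}
  b3 def {q,r} use ∅
  b4 def {r,w} use {r}

Backward fixpoint:
  live b0: ∅→{j,r,w}
  live b1: {j,r,w}→{j,r}
  live b2: {j,r}→{r}
  live b3: ∅→∅
  live b4: {r}→∅

Interfere edges:
  b — {r}
  j — {r,w}
  q — {r}
  r — {b,j,q,w}
  w — {j,r}

Chromatic number:
  clique {j,r,w} ⇒ need ≥ 3
  3-colouring: c0={r}  c1={b,j,q}  c2={w}
  χ = 3

Answer: 3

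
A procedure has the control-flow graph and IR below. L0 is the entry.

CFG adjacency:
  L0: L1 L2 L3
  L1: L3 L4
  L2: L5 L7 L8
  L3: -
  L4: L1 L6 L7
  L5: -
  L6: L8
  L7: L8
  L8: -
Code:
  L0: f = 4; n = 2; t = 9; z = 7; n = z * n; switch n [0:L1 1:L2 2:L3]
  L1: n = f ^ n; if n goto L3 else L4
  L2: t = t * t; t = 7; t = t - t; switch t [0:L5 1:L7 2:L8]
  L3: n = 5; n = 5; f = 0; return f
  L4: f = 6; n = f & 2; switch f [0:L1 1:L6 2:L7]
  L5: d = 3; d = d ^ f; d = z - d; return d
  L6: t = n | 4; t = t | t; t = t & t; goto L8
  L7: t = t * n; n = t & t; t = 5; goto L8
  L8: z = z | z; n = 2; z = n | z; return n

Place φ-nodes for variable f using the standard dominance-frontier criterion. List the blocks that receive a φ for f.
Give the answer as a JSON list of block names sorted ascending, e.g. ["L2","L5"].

Answer: ["L1", "L3", "L7", "L8"]

Working:
idom tree: L1←L0 L2←L0 L3←L0 L4←L1 L5←L2 L6←L4 L7←L0 L8←L0
Dom∩ at merges:
  L1: preds {L0,L4}: {L0} ∩ {L0,L1,L4} = {L0}; idom=L0
  L3: preds {L0,L1}: {L0} ∩ {L0,L1} = {L0}; idom=L0
  L7: preds {L2,L4}: {L0,L2} ∩ {L0,L1,L4} = {L0}; idom=L0
  L8: preds {L2,L6,L7}: {L0,L2} ∩ {L0,L1,L4,L6} ∩ {L0,L7} = {L0}; idom=L0

DF walk-up:
  L1←L0: walk · to L0
  L1←L4: walk L4→L1 to L0
  L3←L0: walk · to L0
  L3←L1: walk L1 to L0
  L7←L2: walk L2 to L0
  L7←L4: walk L4→L1 to L0
  L8←L2: walk L2 to L0
  L8←L6: walk L6→L4→L1 to L0
  L8←L7: walk L7 to L0
  DF(L0)=∅
  DF(L1)={L1,L3,L7,L8}
  DF(L2)={L7,L8}
  DF(L3)=∅
  DF(L4)={L1,L7,L8}
  DF(L5)=∅
  DF(L6)={L8}
  DF(L7)={L8}
  DF(L8)=∅

φ for f: defs {L0,L3,L4}
  DF⁺ = {L1,L3,L7,L8}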